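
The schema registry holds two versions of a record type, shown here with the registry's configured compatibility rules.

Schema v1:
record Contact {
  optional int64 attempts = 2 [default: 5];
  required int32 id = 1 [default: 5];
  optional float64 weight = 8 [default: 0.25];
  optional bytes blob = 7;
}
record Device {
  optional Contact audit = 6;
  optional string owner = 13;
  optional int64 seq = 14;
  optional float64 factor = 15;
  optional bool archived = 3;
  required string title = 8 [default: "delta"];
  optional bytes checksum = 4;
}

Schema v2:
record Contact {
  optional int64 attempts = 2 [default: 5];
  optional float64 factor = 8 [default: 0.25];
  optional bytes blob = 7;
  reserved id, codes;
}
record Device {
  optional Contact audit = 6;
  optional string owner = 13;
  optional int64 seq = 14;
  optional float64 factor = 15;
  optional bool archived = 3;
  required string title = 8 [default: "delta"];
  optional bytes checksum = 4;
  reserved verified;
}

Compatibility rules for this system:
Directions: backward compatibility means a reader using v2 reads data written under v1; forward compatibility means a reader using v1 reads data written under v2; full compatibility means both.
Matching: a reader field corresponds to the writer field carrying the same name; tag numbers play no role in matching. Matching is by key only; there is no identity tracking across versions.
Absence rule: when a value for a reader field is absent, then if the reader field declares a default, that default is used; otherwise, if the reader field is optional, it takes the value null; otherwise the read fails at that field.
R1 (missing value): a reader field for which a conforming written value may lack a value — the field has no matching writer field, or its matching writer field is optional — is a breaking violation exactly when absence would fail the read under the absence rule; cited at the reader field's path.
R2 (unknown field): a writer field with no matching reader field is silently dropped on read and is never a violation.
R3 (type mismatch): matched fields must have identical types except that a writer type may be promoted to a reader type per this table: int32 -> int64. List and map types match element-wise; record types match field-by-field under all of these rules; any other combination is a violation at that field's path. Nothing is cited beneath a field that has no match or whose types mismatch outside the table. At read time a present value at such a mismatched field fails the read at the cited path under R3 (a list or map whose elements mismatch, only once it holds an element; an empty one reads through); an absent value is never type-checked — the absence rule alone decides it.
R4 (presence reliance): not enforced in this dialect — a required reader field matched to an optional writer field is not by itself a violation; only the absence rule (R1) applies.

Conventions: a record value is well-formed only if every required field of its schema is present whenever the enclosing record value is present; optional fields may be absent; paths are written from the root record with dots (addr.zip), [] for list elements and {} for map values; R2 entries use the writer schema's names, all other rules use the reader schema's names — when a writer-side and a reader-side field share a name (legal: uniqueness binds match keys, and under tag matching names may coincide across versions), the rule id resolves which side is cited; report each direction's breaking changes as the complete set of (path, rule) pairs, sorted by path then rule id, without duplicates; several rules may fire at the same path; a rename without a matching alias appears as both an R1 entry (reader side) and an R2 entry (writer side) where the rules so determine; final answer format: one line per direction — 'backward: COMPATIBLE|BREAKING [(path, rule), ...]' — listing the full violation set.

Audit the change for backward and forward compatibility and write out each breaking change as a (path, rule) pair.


backward: COMPATIBLE []; forward: COMPATIBLE []

arrows below run writer -> reader for Device
backward on Device — v2 reading data written by v1:
  audit <- audit (Contact -> Contact, writer optional)
  owner <- owner (string -> string, writer optional)
  seq <- seq (int64 -> int64, writer optional)
  factor <- factor (float64 -> float64, writer optional)
  archived <- archived (bool -> bool, writer optional)
  title <- title (string -> string, writer required)
  checksum <- checksum (bytes -> bytes, writer optional)
  audit.attempts <- audit.attempts (int64 -> int64, writer optional)
  audit.factor: no writer match
  audit.blob <- audit.blob (bytes -> bytes, writer optional)
  leftover writer field: audit.id
  leftover writer field: audit.weight
  => no violations; backward on Device: COMPATIBLE
forward on Device — v1 reading data written by v2:
  audit <- audit (Contact -> Contact, writer optional)
  owner <- owner (string -> string, writer optional)
  seq <- seq (int64 -> int64, writer optional)
  factor <- factor (float64 -> float64, writer optional)
  archived <- archived (bool -> bool, writer optional)
  title <- title (string -> string, writer required)
  checksum <- checksum (bytes -> bytes, writer optional)
  audit.attempts <- audit.attempts (int64 -> int64, writer optional)
  audit.id: no writer match
  audit.weight: no writer match
  audit.blob <- audit.blob (bytes -> bytes, writer optional)
  leftover writer field: audit.factor
  => no violations; forward on Device: COMPATIBLE


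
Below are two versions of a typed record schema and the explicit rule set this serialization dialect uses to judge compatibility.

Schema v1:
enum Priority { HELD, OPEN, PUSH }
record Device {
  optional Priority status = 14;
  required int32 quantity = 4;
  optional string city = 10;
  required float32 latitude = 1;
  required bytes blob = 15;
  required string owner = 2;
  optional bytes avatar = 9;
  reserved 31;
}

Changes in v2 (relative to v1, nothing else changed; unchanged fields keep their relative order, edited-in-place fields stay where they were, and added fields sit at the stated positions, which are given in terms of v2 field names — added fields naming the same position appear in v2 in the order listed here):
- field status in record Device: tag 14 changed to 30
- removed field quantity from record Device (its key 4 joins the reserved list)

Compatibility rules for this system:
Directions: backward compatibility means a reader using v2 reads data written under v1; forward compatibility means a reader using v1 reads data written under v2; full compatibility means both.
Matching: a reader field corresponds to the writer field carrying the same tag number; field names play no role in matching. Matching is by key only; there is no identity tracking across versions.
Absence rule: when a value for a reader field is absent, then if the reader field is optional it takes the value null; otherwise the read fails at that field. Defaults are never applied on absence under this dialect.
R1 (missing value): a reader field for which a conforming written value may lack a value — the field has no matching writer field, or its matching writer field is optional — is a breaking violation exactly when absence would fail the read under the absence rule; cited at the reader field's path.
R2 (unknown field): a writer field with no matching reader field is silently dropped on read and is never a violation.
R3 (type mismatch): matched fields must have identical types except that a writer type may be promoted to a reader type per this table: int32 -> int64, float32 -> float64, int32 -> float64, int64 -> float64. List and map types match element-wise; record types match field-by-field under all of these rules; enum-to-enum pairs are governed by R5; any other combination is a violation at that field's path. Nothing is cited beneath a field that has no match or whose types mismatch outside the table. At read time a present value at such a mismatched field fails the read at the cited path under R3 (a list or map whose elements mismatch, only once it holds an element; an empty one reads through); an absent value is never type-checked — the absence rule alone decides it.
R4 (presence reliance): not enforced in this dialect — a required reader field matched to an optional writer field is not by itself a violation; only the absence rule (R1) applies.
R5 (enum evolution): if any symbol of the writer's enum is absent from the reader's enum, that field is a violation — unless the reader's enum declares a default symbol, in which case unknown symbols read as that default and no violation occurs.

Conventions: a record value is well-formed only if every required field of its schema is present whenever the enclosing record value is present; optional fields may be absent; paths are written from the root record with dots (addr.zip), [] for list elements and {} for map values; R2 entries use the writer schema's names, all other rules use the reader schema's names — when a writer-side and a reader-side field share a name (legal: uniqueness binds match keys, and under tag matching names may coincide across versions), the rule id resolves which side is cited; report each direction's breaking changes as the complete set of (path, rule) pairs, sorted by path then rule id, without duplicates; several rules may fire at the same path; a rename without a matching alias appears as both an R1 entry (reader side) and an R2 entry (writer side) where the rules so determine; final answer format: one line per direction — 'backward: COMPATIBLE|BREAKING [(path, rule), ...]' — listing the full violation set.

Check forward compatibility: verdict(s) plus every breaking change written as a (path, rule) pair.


forward: BREAKING [(quantity, R1)]

in Device below, arrows point writer -> reader
forward for Device (reader v1, writer v2):
  no writer field matches reader status
  no writer field matches reader quantity
  city: string -> string, writer optional; from city
  latitude: float32 -> float32, writer required; from latitude
  blob: bytes -> bytes, writer required; from blob
  owner: string -> string, writer required; from owner
  avatar: bytes -> bytes, writer optional; from avatar
  writer status: unknown to reader
  breaking: (quantity, R1)
  => 1 violation(s): forward is BREAKING for Device
diffs on Device not affecting the asked answer:
  field status in record Device: tag 14 changed to 30 -> inert for the asked Device verdict: nothing fires


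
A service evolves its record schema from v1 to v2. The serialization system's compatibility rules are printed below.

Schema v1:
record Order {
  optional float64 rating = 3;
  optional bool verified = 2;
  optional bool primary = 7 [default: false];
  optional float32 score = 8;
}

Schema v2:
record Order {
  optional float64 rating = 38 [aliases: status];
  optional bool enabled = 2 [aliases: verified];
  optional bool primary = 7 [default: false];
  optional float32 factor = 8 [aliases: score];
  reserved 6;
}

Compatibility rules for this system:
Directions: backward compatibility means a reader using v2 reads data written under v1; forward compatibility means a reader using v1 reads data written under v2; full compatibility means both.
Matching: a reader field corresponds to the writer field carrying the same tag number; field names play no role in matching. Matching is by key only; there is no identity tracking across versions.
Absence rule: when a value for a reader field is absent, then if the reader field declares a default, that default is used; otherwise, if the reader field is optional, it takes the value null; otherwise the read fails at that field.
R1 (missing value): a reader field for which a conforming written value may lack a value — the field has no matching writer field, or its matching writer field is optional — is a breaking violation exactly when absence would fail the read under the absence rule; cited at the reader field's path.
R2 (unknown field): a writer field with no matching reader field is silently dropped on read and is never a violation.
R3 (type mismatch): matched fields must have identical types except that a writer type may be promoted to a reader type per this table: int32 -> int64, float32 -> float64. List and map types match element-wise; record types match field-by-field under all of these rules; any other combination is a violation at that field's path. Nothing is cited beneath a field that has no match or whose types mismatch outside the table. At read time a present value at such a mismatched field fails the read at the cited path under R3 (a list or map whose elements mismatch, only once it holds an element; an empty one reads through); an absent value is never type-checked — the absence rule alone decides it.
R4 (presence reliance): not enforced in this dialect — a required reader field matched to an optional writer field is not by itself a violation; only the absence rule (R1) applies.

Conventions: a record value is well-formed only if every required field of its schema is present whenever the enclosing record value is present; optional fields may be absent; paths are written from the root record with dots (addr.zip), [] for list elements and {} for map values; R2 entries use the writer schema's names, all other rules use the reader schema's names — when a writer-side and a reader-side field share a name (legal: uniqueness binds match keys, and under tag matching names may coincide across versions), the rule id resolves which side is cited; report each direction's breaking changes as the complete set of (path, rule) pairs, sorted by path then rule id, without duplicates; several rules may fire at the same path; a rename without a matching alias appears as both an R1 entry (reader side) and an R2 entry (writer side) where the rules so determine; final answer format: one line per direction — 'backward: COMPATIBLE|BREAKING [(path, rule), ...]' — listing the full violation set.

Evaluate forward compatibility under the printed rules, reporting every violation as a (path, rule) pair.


forward: COMPATIBLE []

in Order below, arrows point writer -> reader
forward analysis of Order with v1 as reader and v2 as writer:
  no writer field matches reader rating
  verified: paired with writer enabled (bool -> bool; writer optional)
  primary: paired with writer primary (bool -> bool; writer optional)
  score: paired with writer factor (float32 -> float32; writer optional)
  rating (writer side), unknown to reader
  nothing fires on Order: forward is COMPATIBLE
remaining Order differences; none change what is asked:
  field rating in record Order: tag 3 changed to 38 -> inert for the asked Order verdict: nothing fires
  renamed field verified to enabled in record Order (alias verified declared on the renamed field) -> inert for the asked Order verdict: nothing fires
  renamed field score to factor in record Order (alias score declared on the renamed field) -> inert for the asked Order verdict: nothing fires


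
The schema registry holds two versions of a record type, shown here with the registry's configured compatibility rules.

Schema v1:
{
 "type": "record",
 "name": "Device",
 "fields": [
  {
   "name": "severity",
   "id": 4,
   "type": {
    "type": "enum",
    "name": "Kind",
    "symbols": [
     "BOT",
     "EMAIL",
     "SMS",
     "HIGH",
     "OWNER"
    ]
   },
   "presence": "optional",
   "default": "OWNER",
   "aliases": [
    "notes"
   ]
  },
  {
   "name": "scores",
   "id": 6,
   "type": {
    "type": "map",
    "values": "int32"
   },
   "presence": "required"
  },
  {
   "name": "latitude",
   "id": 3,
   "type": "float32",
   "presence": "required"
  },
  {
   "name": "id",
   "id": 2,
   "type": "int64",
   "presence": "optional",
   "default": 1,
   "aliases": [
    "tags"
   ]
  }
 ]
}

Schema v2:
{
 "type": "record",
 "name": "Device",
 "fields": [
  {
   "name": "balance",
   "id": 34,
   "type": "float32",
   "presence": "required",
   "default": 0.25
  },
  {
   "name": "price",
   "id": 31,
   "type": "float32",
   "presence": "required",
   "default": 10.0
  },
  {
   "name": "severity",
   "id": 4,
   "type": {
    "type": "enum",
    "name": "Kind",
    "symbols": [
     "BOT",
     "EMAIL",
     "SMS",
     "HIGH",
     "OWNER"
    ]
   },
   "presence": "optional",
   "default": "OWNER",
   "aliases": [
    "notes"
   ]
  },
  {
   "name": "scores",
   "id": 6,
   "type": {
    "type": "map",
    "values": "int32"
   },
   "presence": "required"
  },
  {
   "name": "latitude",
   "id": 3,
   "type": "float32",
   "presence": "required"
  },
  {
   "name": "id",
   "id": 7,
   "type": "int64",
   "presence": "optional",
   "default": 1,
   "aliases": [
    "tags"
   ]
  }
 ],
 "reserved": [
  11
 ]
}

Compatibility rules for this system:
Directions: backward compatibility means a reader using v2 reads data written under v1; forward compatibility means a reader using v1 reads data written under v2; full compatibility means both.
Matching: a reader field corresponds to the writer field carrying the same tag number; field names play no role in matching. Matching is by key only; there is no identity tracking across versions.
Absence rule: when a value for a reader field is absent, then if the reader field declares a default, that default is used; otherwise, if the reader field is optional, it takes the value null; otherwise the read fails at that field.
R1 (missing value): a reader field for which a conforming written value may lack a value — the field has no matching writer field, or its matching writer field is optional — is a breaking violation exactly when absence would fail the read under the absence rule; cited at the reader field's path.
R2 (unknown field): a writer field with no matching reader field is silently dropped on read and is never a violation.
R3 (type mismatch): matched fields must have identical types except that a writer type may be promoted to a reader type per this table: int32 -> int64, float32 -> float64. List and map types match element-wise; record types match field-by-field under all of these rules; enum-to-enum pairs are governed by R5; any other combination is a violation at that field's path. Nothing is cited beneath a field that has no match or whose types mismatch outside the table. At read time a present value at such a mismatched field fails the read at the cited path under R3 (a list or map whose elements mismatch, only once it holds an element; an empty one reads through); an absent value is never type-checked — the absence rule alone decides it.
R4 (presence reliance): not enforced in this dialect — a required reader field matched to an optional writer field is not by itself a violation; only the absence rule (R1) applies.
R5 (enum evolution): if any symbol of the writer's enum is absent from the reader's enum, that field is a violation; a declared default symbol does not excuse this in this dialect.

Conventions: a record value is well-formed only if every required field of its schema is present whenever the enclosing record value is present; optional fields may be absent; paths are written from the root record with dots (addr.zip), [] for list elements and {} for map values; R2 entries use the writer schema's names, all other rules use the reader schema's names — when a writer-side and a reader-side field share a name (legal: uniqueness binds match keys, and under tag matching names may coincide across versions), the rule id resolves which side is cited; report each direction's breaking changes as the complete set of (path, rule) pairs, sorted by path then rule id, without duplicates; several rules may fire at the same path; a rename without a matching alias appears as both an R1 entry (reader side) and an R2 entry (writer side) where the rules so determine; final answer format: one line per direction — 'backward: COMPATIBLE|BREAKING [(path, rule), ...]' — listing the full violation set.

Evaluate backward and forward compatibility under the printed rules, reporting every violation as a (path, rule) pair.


backward: COMPATIBLE []; forward: COMPATIBLE []

in Device below, arrows point writer -> reader
backward for Device (reader v2, writer v1):
  balance: no writer-side match
  price: no writer-side match
  writer optional, Kind -> Kind: reader severity maps from writer severity
  writer required, map<string, int32> -> map<string, int32>: reader scores maps from writer scores
  writer required, float32 -> float32: reader latitude maps from writer latitude
  id: no writer-side match
  writer field id has no reader counterpart
  nothing fires on Device: backward is COMPATIBLE
forward for Device (reader v1, writer v2):
  writer optional, Kind -> Kind: reader severity maps from writer severity
  writer required, map<string, int32> -> map<string, int32>: reader scores maps from writer scores
  writer required, float32 -> float32: reader latitude maps from writer latitude
  id: no writer-side match
  writer field balance has no reader counterpart
  writer field price has no reader counterpart
  writer field id has no reader counterpart
  nothing fires on Device: forward is COMPATIBLE


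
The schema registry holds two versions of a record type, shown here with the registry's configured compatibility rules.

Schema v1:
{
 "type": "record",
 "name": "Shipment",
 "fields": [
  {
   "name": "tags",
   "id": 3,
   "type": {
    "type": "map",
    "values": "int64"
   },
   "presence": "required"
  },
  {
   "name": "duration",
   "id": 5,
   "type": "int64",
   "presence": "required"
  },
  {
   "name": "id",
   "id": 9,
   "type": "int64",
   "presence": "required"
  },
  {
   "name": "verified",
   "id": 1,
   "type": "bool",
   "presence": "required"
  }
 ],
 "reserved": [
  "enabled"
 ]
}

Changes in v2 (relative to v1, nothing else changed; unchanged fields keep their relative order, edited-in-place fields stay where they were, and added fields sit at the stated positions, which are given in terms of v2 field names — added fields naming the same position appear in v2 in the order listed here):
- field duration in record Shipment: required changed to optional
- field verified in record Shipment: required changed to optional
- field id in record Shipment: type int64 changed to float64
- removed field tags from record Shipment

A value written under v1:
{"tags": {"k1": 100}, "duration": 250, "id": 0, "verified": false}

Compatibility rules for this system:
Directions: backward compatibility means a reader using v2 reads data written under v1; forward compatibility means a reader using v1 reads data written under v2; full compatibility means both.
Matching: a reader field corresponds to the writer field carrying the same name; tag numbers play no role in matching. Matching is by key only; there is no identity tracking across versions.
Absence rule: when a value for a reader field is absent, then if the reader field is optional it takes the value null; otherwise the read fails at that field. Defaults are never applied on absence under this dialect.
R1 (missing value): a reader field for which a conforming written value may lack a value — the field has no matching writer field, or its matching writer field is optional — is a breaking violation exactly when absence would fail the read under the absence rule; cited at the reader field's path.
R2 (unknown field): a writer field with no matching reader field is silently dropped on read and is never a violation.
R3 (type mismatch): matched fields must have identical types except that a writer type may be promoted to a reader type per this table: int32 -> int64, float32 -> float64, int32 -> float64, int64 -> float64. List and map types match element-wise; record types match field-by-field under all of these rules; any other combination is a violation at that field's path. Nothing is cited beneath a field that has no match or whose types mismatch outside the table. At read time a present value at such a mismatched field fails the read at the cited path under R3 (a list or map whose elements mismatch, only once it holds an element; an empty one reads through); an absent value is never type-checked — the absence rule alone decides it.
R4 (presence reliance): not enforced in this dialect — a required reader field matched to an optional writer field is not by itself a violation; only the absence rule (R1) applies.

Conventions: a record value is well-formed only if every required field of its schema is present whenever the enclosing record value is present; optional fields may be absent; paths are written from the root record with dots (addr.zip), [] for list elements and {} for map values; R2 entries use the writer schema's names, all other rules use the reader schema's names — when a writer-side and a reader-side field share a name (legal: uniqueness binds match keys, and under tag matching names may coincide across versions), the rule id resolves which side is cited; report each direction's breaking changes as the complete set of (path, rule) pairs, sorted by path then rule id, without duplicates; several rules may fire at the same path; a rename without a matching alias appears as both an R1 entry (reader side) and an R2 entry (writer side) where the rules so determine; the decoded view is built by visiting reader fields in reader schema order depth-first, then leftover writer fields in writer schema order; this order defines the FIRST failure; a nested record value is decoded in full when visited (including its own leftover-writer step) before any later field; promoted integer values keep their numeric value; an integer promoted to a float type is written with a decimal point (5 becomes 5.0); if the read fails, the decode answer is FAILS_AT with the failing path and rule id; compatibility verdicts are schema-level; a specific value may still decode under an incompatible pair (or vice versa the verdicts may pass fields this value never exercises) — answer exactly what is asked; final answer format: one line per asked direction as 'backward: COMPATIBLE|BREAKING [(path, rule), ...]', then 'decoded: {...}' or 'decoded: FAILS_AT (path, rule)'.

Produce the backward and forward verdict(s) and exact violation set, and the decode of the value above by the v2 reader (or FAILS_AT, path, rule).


backward: COMPATIBLE []; forward: BREAKING [(duration, R1), (id, R3), (tags, R1), (verified, R1)]; decoded: {"duration": 250, "id": 0.0, "verified": false}

the writer's type comes first in each Shipment pair
backward pass over Shipment, reader schema v2, writer schema v1:
  duration: int64 -> int64, writer required; from duration
  id: int64 -> float64, writer required; from id
  verified: bool -> bool, writer required; from verified
  writer field tags has no reader counterpart
  => backward verdict for Shipment: COMPATIBLE, no violations
forward pass over Shipment, reader schema v1, writer schema v2:
  tags: no writer-side match
  duration: int64 -> int64, writer optional; from duration
  id: float64 -> int64, writer required; from id
  verified: bool -> bool, writer optional; from verified
  rule R1 violated at duration
  rule R3 violated at id
  rule R1 violated at tags
  rule R1 violated at verified
  => forward: BREAKING (4)
decoding the Shipment value with the v2 reader:
  duration := 250
  id := 0.0 (int64 -> float64)
  verified := false
  writer tags: unmatched, discarded
  => decoded: {"duration": 250, "id": 0.0, "verified": false}


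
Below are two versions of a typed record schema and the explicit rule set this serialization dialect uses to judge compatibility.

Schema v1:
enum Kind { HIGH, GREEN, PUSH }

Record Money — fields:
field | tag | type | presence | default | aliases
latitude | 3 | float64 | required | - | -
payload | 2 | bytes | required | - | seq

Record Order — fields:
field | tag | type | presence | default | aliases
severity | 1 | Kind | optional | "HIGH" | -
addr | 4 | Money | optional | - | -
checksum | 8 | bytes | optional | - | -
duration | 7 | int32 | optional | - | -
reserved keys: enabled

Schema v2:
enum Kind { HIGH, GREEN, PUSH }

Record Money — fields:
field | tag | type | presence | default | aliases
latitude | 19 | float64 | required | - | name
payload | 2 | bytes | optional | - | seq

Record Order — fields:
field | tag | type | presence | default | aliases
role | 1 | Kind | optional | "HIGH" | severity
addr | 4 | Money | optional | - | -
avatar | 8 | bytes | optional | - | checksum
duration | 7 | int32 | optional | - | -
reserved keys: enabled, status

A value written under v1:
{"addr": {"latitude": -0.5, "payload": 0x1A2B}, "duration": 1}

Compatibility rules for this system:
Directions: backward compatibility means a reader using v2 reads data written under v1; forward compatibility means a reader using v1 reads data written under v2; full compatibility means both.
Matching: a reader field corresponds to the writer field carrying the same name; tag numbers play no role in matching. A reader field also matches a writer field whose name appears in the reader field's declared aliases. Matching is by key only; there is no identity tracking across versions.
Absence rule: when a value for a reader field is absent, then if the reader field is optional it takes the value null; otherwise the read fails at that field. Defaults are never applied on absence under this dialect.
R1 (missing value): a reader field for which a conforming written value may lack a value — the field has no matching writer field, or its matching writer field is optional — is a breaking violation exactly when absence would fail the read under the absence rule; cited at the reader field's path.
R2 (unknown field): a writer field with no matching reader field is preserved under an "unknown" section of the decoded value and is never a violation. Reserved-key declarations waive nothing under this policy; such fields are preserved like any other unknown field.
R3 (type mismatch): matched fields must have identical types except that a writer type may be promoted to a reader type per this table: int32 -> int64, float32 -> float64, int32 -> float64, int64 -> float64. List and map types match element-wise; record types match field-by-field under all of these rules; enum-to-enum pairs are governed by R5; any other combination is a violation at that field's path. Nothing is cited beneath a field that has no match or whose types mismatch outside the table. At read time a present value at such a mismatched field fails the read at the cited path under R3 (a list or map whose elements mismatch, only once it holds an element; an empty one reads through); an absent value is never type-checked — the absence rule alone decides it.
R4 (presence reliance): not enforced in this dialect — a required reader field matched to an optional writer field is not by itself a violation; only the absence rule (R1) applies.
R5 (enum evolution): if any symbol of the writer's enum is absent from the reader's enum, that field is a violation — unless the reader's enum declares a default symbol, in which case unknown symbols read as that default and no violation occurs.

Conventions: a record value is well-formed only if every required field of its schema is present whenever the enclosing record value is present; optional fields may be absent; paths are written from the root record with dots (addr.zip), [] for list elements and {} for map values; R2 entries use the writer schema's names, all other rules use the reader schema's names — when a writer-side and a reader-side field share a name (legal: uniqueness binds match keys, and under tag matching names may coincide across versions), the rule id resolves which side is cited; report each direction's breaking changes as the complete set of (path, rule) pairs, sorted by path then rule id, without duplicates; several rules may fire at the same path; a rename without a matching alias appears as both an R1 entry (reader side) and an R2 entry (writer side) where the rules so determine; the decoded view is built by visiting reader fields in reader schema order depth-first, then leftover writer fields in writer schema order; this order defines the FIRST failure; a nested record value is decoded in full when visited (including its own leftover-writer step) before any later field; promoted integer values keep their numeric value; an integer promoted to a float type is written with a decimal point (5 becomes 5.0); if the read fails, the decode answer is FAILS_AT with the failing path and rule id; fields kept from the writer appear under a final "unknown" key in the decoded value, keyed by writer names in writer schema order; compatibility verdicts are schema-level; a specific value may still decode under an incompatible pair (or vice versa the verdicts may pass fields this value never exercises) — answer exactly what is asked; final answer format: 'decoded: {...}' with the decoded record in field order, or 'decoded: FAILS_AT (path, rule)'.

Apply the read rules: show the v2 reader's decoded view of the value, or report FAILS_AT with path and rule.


decoded: {"role": null, "addr": {"latitude": -0.5, "payload": 0x1A2B}, "avatar": null, "duration": 1}

arrows below run writer -> reader for Order
decoding the Order value with the v2 reader:
  role := null (not supplied -> null)
  addr.latitude := -0.5
  addr.payload := 0x1A2B
  avatar := null (not supplied -> null)
  duration := 1
  => decoded: {"role": null, "addr": {"latitude": -0.5, "payload": 0x1A2B}, "avatar": null, "duration": 1}
the other Order changes do not affect what is asked:
  field latitude in record Money: tag 3 changed to 19 -> triggers nothing under the printed rules; the Order answer is the same either way
  field payload in record Money: required changed to optional -> a verdict-level change on Order — the shown value reads the same


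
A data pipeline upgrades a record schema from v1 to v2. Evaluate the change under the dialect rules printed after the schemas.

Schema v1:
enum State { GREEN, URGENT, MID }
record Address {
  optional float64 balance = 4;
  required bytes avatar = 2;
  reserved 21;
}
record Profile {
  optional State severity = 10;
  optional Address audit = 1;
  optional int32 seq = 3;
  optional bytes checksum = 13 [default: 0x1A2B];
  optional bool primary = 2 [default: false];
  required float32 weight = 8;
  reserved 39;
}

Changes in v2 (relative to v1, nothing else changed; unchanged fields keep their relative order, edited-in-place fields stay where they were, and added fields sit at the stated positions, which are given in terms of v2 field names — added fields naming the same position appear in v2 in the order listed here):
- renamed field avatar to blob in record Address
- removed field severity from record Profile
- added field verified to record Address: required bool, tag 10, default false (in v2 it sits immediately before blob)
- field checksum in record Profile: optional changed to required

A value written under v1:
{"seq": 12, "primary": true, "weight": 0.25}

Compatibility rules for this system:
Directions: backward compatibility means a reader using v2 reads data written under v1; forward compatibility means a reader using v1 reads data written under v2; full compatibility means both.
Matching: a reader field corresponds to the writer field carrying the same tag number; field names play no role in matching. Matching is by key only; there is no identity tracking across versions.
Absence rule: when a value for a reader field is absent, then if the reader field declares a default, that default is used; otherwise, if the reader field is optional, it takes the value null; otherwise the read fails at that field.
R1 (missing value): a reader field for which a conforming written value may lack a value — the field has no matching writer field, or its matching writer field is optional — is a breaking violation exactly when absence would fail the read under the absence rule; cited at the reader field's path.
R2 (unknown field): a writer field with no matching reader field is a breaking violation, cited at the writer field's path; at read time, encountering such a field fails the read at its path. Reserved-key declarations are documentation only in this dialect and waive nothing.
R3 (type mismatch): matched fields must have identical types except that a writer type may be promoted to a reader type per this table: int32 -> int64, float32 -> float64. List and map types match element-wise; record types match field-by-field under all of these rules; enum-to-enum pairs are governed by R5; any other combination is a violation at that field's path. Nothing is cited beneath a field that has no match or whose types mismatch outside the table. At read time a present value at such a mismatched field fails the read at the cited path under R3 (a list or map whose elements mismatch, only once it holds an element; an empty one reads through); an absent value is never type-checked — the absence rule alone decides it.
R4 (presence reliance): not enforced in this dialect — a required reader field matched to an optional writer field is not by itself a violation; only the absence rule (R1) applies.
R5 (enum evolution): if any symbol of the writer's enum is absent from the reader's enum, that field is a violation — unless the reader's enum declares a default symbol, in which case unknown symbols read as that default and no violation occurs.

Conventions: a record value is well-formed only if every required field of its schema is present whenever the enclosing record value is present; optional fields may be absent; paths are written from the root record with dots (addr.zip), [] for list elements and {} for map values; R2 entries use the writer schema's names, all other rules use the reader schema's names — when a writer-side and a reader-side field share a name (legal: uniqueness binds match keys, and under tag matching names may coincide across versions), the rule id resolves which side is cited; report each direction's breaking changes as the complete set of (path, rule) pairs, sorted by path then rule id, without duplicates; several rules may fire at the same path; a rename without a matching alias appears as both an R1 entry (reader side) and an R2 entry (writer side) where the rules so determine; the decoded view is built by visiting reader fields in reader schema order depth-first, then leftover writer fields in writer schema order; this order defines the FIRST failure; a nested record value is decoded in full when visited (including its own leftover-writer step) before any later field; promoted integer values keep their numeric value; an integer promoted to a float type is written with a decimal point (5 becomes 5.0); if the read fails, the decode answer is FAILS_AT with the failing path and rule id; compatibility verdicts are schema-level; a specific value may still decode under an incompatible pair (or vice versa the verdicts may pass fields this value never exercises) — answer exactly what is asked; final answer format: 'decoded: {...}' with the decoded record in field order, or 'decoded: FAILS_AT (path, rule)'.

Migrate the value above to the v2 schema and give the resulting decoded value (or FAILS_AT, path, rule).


decoded: {"audit": null, "seq": 12, "checksum": 0x1A2B, "primary": true, "weight": 0.25}

the writer's type comes first in each Profile pair
decode walk for Profile under reader schema v2:
  audit := null (absent, optional -> null)
  seq := 12
  checksum := 0x1A2B (absent -> default)
  primary := true
  weight := 0.25
  => decoded: {"audit": null, "seq": 12, "checksum": 0x1A2B, "primary": true, "weight": 0.25}
diffs on Profile not affecting the asked answer:
  renamed field avatar to blob in record Address -> inert under this dialect — no rule fires on Profile and the result does not move
  added field verified to record Address: required bool, tag 10, default false (in v2 it sits immediately before blob) -> affects the rule determinations only; this particular Profile value decodes identically
  field checksum in record Profile: optional changed to required -> inert under this dialect — no rule fires on Profile and the result does not move


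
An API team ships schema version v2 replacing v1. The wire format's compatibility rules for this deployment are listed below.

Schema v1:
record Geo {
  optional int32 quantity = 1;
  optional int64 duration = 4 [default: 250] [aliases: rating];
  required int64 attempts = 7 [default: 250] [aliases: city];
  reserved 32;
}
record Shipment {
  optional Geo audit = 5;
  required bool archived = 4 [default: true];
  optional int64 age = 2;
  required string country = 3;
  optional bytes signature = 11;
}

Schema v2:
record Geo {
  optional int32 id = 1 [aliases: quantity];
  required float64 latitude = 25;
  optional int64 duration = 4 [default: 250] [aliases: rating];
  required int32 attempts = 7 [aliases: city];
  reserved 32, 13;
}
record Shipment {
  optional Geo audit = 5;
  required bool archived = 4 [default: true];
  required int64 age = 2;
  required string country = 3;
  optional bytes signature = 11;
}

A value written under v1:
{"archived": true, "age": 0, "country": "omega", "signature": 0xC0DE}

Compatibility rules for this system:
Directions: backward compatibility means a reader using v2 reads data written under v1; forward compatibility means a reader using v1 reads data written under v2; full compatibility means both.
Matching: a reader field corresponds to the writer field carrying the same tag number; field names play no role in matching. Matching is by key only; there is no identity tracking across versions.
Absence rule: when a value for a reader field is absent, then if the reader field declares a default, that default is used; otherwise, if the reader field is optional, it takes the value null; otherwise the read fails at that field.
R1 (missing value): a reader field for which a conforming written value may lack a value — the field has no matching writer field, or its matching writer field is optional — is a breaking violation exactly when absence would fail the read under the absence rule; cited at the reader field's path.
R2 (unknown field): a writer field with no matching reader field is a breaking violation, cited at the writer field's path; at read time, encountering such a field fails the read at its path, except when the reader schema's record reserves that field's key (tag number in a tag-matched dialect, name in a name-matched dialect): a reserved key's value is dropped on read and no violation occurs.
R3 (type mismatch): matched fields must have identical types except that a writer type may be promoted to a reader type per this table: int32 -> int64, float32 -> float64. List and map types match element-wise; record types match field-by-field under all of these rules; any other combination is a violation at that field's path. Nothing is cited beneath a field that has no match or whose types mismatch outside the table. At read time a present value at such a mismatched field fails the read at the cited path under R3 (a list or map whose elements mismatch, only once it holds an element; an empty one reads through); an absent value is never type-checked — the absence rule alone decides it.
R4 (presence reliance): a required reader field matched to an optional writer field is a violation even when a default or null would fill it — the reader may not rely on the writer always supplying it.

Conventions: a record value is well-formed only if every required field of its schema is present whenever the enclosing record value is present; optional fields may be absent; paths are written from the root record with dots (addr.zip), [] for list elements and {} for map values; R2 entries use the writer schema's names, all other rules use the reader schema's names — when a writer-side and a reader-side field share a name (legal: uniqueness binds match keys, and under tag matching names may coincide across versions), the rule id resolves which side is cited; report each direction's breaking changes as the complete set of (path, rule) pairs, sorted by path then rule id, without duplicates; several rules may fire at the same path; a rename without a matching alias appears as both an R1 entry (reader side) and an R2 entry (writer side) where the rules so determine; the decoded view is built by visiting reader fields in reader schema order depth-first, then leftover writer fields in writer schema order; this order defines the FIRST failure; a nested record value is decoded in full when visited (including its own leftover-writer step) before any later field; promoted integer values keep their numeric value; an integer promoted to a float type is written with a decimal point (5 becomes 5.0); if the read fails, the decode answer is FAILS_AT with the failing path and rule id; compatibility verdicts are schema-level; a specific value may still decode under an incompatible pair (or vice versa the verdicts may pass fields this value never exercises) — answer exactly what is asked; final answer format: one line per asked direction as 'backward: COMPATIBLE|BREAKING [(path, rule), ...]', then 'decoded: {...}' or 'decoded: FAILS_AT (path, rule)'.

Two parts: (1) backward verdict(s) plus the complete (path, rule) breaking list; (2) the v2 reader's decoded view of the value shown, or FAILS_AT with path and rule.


backward: BREAKING [(age, R1), (age, R4), (audit.attempts, R3), (audit.latitude, R1)]; decoded: {"audit": null, "archived": true, "age": 0, "country": "omega", "signature": 0xC0DE}

each type pair in Shipment: writer, then reader
backward on Shipment — v2 reading data written by v1:
  audit <- audit (Geo -> Geo, writer optional)
  archived <- archived (bool -> bool, writer required)
  age <- age (int64 -> int64, writer optional)
  country <- country (string -> string, writer required)
  signature <- signature (bytes -> bytes, writer optional)
  audit.id <- audit.quantity (int32 -> int32, writer optional)
  audit.latitude: no writer-side match
  audit.duration <- audit.duration (int64 -> int64, writer optional)
  audit.attempts <- audit.attempts (int64 -> int32, writer required)
  violation R1 at age
  violation R4 at age
  violation R3 at audit.attempts
  violation R1 at audit.latitude
  => 4 violation(s): backward is BREAKING for Shipment
decoding the Shipment value with the v2 reader:
  audit := null (not supplied -> null)
  archived := true
  age := 0
  country := "omega"
  signature := 0xC0DE
  => decoded: {"audit": null, "archived": true, "age": 0, "country": "omega", "signature": 0xC0DE}
the rest of the Shipment diff is inert for this question:
  renamed field quantity to id in record Geo (alias quantity declared on the renamed field) -> triggers nothing under Shipment's printed rules — same verdict
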